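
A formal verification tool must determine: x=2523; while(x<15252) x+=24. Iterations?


Step 1: x goes from 2523 toward 15252 by 24; the body runs while x<15252, so iterations = ceil((bound-start)/step)
Step 2: Distance=12729
Step 3: ceil(12729/24)=531

531


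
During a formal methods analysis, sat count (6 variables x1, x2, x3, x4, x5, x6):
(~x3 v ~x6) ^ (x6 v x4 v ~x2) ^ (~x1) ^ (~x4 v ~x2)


CNF with 4 clauses over 6 vars (64 assignments).
An assignment satisfies CNF iff every clause has >=1 true literal.
Check each row (bits = x1,x2,x3,x4,x5,x6; clause T/F shown):
  row 0 [000000]: clauses=TTTT -> 1
  row 1 [000001]: clauses=TTTT -> 1
  row 2 [000010]: clauses=TTTT -> 1
  row 3 [000011]: clauses=TTTT -> 1
  row 4 [000100]: clauses=TTTT -> 1
  (every remaining row is evaluated the same way; all 64 results are listed next)
Full result column, 8 rows per line (x1,x2,x3 fixed per line; x4,x5,x6 runs 000..111 left to right):
  rows 0-7 [x1,x2,x3=000]: 11111111  (ones: 8)
  rows 8-15 [x1,x2,x3=001]: 10101010  (ones: 4)
  rows 16-23 [x1,x2,x3=010]: 01010000  (ones: 2)
  rows 24-31 [x1,x2,x3=011]: 00000000  (ones: 0)
  rows 32-39 [x1,x2,x3=100]: 00000000  (ones: 0)
  rows 40-47 [x1,x2,x3=101]: 00000000  (ones: 0)
  rows 48-55 [x1,x2,x3=110]: 00000000  (ones: 0)
  rows 56-63 [x1,x2,x3=111]: 00000000  (ones: 0)
Satisfying assignments = 8+4+2+0+0+0+0+0 = 14

14


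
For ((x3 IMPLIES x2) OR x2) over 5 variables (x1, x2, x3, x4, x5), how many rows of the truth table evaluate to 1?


Formula: ((x3 IMPLIES x2) OR x2) over 5 vars (32 rows)
Evaluate each row (x1, x2, x3, x4, x5 as bits, MSB first):
  row 0 [00000]: ((0 IMPLIES 0) OR 0) -> 1
  row 1 [00001]: ((0 IMPLIES 0) OR 0) -> 1
  row 2 [00010]: ((0 IMPLIES 0) OR 0) -> 1
  row 3 [00011]: ((0 IMPLIES 0) OR 0) -> 1
  row 4 [00100]: ((1 IMPLIES 0) OR 0) -> 0
  row 5 [00101]: ((1 IMPLIES 0) OR 0) -> 0
  row 6 [00110]: ((1 IMPLIES 0) OR 0) -> 0
  row 7 [00111]: ((1 IMPLIES 0) OR 0) -> 0
  row 8 [01000]: ((0 IMPLIES 1) OR 1) -> 1
  row 9 [01001]: ((0 IMPLIES 1) OR 1) -> 1
  row 10 [01010]: ((0 IMPLIES 1) OR 1) -> 1
  row 11 [01011]: ((0 IMPLIES 1) OR 1) -> 1
  row 12 [01100]: ((1 IMPLIES 1) OR 1) -> 1
  row 13 [01101]: ((1 IMPLIES 1) OR 1) -> 1
  row 14 [01110]: ((1 IMPLIES 1) OR 1) -> 1
  row 15 [01111]: ((1 IMPLIES 1) OR 1) -> 1
  row 16 [10000]: ((0 IMPLIES 0) OR 0) -> 1
  row 17 [10001]: ((0 IMPLIES 0) OR 0) -> 1
  row 18 [10010]: ((0 IMPLIES 0) OR 0) -> 1
  row 19 [10011]: ((0 IMPLIES 0) OR 0) -> 1
  row 20 [10100]: ((1 IMPLIES 0) OR 0) -> 0
  row 21 [10101]: ((1 IMPLIES 0) OR 0) -> 0
  row 22 [10110]: ((1 IMPLIES 0) OR 0) -> 0
  row 23 [10111]: ((1 IMPLIES 0) OR 0) -> 0
  row 24 [11000]: ((0 IMPLIES 1) OR 1) -> 1
  row 25 [11001]: ((0 IMPLIES 1) OR 1) -> 1
  row 26 [11010]: ((0 IMPLIES 1) OR 1) -> 1
  row 27 [11011]: ((0 IMPLIES 1) OR 1) -> 1
  row 28 [11100]: ((1 IMPLIES 1) OR 1) -> 1
  row 29 [11101]: ((1 IMPLIES 1) OR 1) -> 1
  row 30 [11110]: ((1 IMPLIES 1) OR 1) -> 1
  row 31 [11111]: ((1 IMPLIES 1) OR 1) -> 1
Full result column, 8 rows per line (x1,x2 fixed per line; x3,x4,x5 runs 000..111 left to right):
  rows 0-7 [x1,x2=00]: 11110000  (ones: 4)
  rows 8-15 [x1,x2=01]: 11111111  (ones: 8)
  rows 16-23 [x1,x2=10]: 11110000  (ones: 4)
  rows 24-31 [x1,x2=11]: 11111111  (ones: 8)
Count of 1-rows = 4+8+4+8 = 24

24


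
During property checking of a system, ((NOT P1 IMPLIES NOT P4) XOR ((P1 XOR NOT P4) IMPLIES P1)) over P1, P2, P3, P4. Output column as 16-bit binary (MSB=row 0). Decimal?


Formula: ((NOT P1 IMPLIES NOT P4) XOR ((P1 XOR NOT P4) IMPLIES P1)) over P1, P2, P3, P4 (16 rows)
Evaluate each row (bits = P1,P2,P3,P4, MSB first):
  row 0 [0000]: ((NOT 0 IMPLIES NOT 0) XOR ((0 XOR NOT 0) IMPLIES 0)) -> 1
  row 1 [0001]: ((NOT 0 IMPLIES NOT 1) XOR ((0 XOR NOT 1) IMPLIES 0)) -> 1
  row 2 [0010]: ((NOT 0 IMPLIES NOT 0) XOR ((0 XOR NOT 0) IMPLIES 0)) -> 1
  row 3 [0011]: ((NOT 0 IMPLIES NOT 1) XOR ((0 XOR NOT 1) IMPLIES 0)) -> 1
  row 4 [0100]: ((NOT 0 IMPLIES NOT 0) XOR ((0 XOR NOT 0) IMPLIES 0)) -> 1
  row 5 [0101]: ((NOT 0 IMPLIES NOT 1) XOR ((0 XOR NOT 1) IMPLIES 0)) -> 1
  row 6 [0110]: ((NOT 0 IMPLIES NOT 0) XOR ((0 XOR NOT 0) IMPLIES 0)) -> 1
  row 7 [0111]: ((NOT 0 IMPLIES NOT 1) XOR ((0 XOR NOT 1) IMPLIES 0)) -> 1
  row 8 [1000]: ((NOT 1 IMPLIES NOT 0) XOR ((1 XOR NOT 0) IMPLIES 1)) -> 0
  row 9 [1001]: ((NOT 1 IMPLIES NOT 1) XOR ((1 XOR NOT 1) IMPLIES 1)) -> 0
  row 10 [1010]: ((NOT 1 IMPLIES NOT 0) XOR ((1 XOR NOT 0) IMPLIES 1)) -> 0
  row 11 [1011]: ((NOT 1 IMPLIES NOT 1) XOR ((1 XOR NOT 1) IMPLIES 1)) -> 0
  row 12 [1100]: ((NOT 1 IMPLIES NOT 0) XOR ((1 XOR NOT 0) IMPLIES 1)) -> 0
  row 13 [1101]: ((NOT 1 IMPLIES NOT 1) XOR ((1 XOR NOT 1) IMPLIES 1)) -> 0
  row 14 [1110]: ((NOT 1 IMPLIES NOT 0) XOR ((1 XOR NOT 0) IMPLIES 1)) -> 0
  row 15 [1111]: ((NOT 1 IMPLIES NOT 1) XOR ((1 XOR NOT 1) IMPLIES 1)) -> 0
Full result column, 4 rows per line (P1,P2 fixed per line; P3,P4 runs 00..11 left to right):
  rows 0-3 [P1,P2=00]: 1111  = hex F
  rows 4-7 [P1,P2=01]: 1111  = hex F
  rows 8-11 [P1,P2=10]: 0000  = hex 0
  rows 12-15 [P1,P2=11]: 0000  = hex 0
Output column (row 0 .. row 15) = 1111111100000000
Output column grouped in 4s = 1111 1111 0000 0000 = 0xFF00
Convert to decimal digit by digit (value = value*16 + digit):
  F -> 15
  15*16 + 15 (F) = 255
  255*16 + 0 = 4080
  4080*16 + 0 = 65280
Decimal = 65280

65280


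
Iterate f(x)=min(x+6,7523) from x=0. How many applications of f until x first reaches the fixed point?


Step 1: x=0, cap=7523, increment=6
Step 2: x grows by 6 each step until capped at 7523; fixed point is x=7523
Step 3: iterations = ceil(7523/6) = 1254

1254


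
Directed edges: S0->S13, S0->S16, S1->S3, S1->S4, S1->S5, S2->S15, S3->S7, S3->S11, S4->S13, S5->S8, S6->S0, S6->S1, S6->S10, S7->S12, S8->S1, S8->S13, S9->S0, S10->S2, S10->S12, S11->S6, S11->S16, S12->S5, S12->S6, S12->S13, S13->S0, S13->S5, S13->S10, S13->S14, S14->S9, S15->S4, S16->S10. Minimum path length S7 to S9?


BFS layer-by-layer from S7:
  dist 0: {S7}
  dist 1: {S12}
  dist 2: {S5, S6, S13}
  dist 3: {S0, S1, S8, S10, S14}
  dist 4: {S2, S3, S4, S9, S16}
  -> S9 reached at distance 4
Shortest path length = 4

4


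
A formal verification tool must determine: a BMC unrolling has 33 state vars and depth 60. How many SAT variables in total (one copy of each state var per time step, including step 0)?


BMC unrolls to depth k, creating one copy of each state var for steps 0..k.
Step count = 60 + 1 = 61 (steps 0 through 60)
Vars per step = 33
Total = 33 * 61 = 2013

2013


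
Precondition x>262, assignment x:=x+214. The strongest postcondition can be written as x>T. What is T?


Formula: sp(P, x:=E) = exists old_x. (x = E[old_x/x]) AND P[old_x/x] (old_x is the value of x before the assignment; eliminate old_x by solving x = E[old_x/x] for old_x)
Step 1: Precondition P: x>262, i.e. old_x > 262
Step 2: Assignment gives x = old_x + 214, so old_x = x - 214
Step 3: Substitute into P: x - 214 > 262
Step 4: Simplify: x > 262+214 = 476

476


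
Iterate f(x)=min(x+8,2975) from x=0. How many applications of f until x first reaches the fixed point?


Step 1: x=0, cap=2975, increment=8
Step 2: x grows by 8 each step until capped at 2975; fixed point is x=2975
Step 3: iterations = ceil(2975/8) = 372

372


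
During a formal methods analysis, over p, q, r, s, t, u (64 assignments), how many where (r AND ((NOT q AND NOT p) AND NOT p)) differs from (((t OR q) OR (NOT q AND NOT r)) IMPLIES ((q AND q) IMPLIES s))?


F1 = (r AND ((NOT q AND NOT p) AND NOT p))
F2 = (((t OR q) OR (NOT q AND NOT r)) IMPLIES ((q AND q) IMPLIES s))
Evaluate both on each of 64 rows (bits = p,q,r,s,t,u):
  row 0 [000000]: F1=0 F2=1 (differ) -> 1
  row 1 [000001]: F1=0 F2=1 (differ) -> 1
  row 2 [000010]: F1=0 F2=1 (differ) -> 1
  row 3 [000011]: F1=0 F2=1 (differ) -> 1
  row 4 [000100]: F1=0 F2=1 (differ) -> 1
  (every remaining row is evaluated the same way; all 64 results are listed next)
Full result column, 8 rows per line (p,q,r fixed per line; s,t,u runs 000..111 left to right):
  rows 0-7 [p,q,r=000]: 11111111  (ones: 8)
  rows 8-15 [p,q,r=001]: 00000000  (ones: 0)
  rows 16-23 [p,q,r=010]: 00001111  (ones: 4)
  rows 24-31 [p,q,r=011]: 00001111  (ones: 4)
  rows 32-39 [p,q,r=100]: 11111111  (ones: 8)
  rows 40-47 [p,q,r=101]: 11111111  (ones: 8)
  rows 48-55 [p,q,r=110]: 00001111  (ones: 4)
  rows 56-63 [p,q,r=111]: 00001111  (ones: 4)
Disagreements = 8+0+4+4+8+8+4+4 = 40

40


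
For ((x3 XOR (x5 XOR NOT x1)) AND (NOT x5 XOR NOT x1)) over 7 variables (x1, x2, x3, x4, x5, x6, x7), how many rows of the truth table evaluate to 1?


Formula: ((x3 XOR (x5 XOR NOT x1)) AND (NOT x5 XOR NOT x1)) over 7 vars (128 rows)
Evaluate each row (x1, x2, x3, x4, x5, x6, x7 as bits, MSB first):
  row 0 [0000000]: ((0 XOR (0 XOR NOT 0)) AND (NOT 0 XOR NOT 0)) -> 0
  row 1 [0000001]: ((0 XOR (0 XOR NOT 0)) AND (NOT 0 XOR NOT 0)) -> 0
  row 2 [0000010]: ((0 XOR (0 XOR NOT 0)) AND (NOT 0 XOR NOT 0)) -> 0
  row 3 [0000011]: ((0 XOR (0 XOR NOT 0)) AND (NOT 0 XOR NOT 0)) -> 0
  row 4 [0000100]: ((0 XOR (1 XOR NOT 0)) AND (NOT 1 XOR NOT 0)) -> 0
  (every remaining row is evaluated the same way; all 128 results are listed next)
Full result column, 8 rows per line (x1,x2,x3,x4 fixed per line; x5,x6,x7 runs 000..111 left to right):
  rows 0-7 [x1,x2,x3,x4=0000]: 00000000  (ones: 0)
  rows 8-15 [x1,x2,x3,x4=0001]: 00000000  (ones: 0)
  rows 16-23 [x1,x2,x3,x4=0010]: 00001111  (ones: 4)
  rows 24-31 [x1,x2,x3,x4=0011]: 00001111  (ones: 4)
  rows 32-39 [x1,x2,x3,x4=0100]: 00000000  (ones: 0)
  rows 40-47 [x1,x2,x3,x4=0101]: 00000000  (ones: 0)
  rows 48-55 [x1,x2,x3,x4=0110]: 00001111  (ones: 4)
  rows 56-63 [x1,x2,x3,x4=0111]: 00001111  (ones: 4)
  rows 64-71 [x1,x2,x3,x4=1000]: 00000000  (ones: 0)
  rows 72-79 [x1,x2,x3,x4=1001]: 00000000  (ones: 0)
  rows 80-87 [x1,x2,x3,x4=1010]: 11110000  (ones: 4)
  rows 88-95 [x1,x2,x3,x4=1011]: 11110000  (ones: 4)
  rows 96-103 [x1,x2,x3,x4=1100]: 00000000  (ones: 0)
  rows 104-111 [x1,x2,x3,x4=1101]: 00000000  (ones: 0)
  rows 112-119 [x1,x2,x3,x4=1110]: 11110000  (ones: 4)
  rows 120-127 [x1,x2,x3,x4=1111]: 11110000  (ones: 4)
Count of 1-rows = 0+0+4+4+0+0+4+4+0+0+4+4+0+0+4+4 = 32

32


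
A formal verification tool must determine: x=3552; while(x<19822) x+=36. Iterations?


Step 1: x goes from 3552 toward 19822 by 36; the body runs while x<19822, so iterations = ceil((bound-start)/step)
Step 2: Distance=16270
Step 3: ceil(16270/36)=452

452


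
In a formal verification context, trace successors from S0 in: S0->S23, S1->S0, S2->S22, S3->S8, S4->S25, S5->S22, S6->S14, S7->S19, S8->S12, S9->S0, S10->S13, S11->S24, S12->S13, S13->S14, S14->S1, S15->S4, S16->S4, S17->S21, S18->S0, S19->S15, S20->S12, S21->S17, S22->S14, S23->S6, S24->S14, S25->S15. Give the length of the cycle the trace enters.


Trace from S0 until a state repeats:
  S0 -> S23 -> S6 -> S14 -> S1 -> S0
S0 first seen at step 0, revisited at step 5.
Cycle length = 5 - 0 = 5

5


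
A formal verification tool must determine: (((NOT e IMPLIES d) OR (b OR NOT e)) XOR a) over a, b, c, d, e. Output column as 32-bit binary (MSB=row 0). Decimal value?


Formula: (((NOT e IMPLIES d) OR (b OR NOT e)) XOR a) over a, b, c, d, e (32 rows)
Evaluate each row (bits = a,b,c,d,e, MSB first):
  row 0 [00000]: (((NOT 0 IMPLIES 0) OR (0 OR NOT 0)) XOR 0) -> 1
  row 1 [00001]: (((NOT 1 IMPLIES 0) OR (0 OR NOT 1)) XOR 0) -> 1
  row 2 [00010]: (((NOT 0 IMPLIES 1) OR (0 OR NOT 0)) XOR 0) -> 1
  row 3 [00011]: (((NOT 1 IMPLIES 1) OR (0 OR NOT 1)) XOR 0) -> 1
  row 4 [00100]: (((NOT 0 IMPLIES 0) OR (0 OR NOT 0)) XOR 0) -> 1
  row 5 [00101]: (((NOT 1 IMPLIES 0) OR (0 OR NOT 1)) XOR 0) -> 1
  row 6 [00110]: (((NOT 0 IMPLIES 1) OR (0 OR NOT 0)) XOR 0) -> 1
  row 7 [00111]: (((NOT 1 IMPLIES 1) OR (0 OR NOT 1)) XOR 0) -> 1
  row 8 [01000]: (((NOT 0 IMPLIES 0) OR (1 OR NOT 0)) XOR 0) -> 1
  row 9 [01001]: (((NOT 1 IMPLIES 0) OR (1 OR NOT 1)) XOR 0) -> 1
  row 10 [01010]: (((NOT 0 IMPLIES 1) OR (1 OR NOT 0)) XOR 0) -> 1
  row 11 [01011]: (((NOT 1 IMPLIES 1) OR (1 OR NOT 1)) XOR 0) -> 1
  row 12 [01100]: (((NOT 0 IMPLIES 0) OR (1 OR NOT 0)) XOR 0) -> 1
  row 13 [01101]: (((NOT 1 IMPLIES 0) OR (1 OR NOT 1)) XOR 0) -> 1
  row 14 [01110]: (((NOT 0 IMPLIES 1) OR (1 OR NOT 0)) XOR 0) -> 1
  row 15 [01111]: (((NOT 1 IMPLIES 1) OR (1 OR NOT 1)) XOR 0) -> 1
  row 16 [10000]: (((NOT 0 IMPLIES 0) OR (0 OR NOT 0)) XOR 1) -> 0
  row 17 [10001]: (((NOT 1 IMPLIES 0) OR (0 OR NOT 1)) XOR 1) -> 0
  row 18 [10010]: (((NOT 0 IMPLIES 1) OR (0 OR NOT 0)) XOR 1) -> 0
  row 19 [10011]: (((NOT 1 IMPLIES 1) OR (0 OR NOT 1)) XOR 1) -> 0
  row 20 [10100]: (((NOT 0 IMPLIES 0) OR (0 OR NOT 0)) XOR 1) -> 0
  row 21 [10101]: (((NOT 1 IMPLIES 0) OR (0 OR NOT 1)) XOR 1) -> 0
  row 22 [10110]: (((NOT 0 IMPLIES 1) OR (0 OR NOT 0)) XOR 1) -> 0
  row 23 [10111]: (((NOT 1 IMPLIES 1) OR (0 OR NOT 1)) XOR 1) -> 0
  row 24 [11000]: (((NOT 0 IMPLIES 0) OR (1 OR NOT 0)) XOR 1) -> 0
  row 25 [11001]: (((NOT 1 IMPLIES 0) OR (1 OR NOT 1)) XOR 1) -> 0
  row 26 [11010]: (((NOT 0 IMPLIES 1) OR (1 OR NOT 0)) XOR 1) -> 0
  row 27 [11011]: (((NOT 1 IMPLIES 1) OR (1 OR NOT 1)) XOR 1) -> 0
  row 28 [11100]: (((NOT 0 IMPLIES 0) OR (1 OR NOT 0)) XOR 1) -> 0
  row 29 [11101]: (((NOT 1 IMPLIES 0) OR (1 OR NOT 1)) XOR 1) -> 0
  row 30 [11110]: (((NOT 0 IMPLIES 1) OR (1 OR NOT 0)) XOR 1) -> 0
  row 31 [11111]: (((NOT 1 IMPLIES 1) OR (1 OR NOT 1)) XOR 1) -> 0
Full result column, 4 rows per line (a,b,c fixed per line; d,e runs 00..11 left to right):
  rows 0-3 [a,b,c=000]: 1111  = hex F
  rows 4-7 [a,b,c=001]: 1111  = hex F
  rows 8-11 [a,b,c=010]: 1111  = hex F
  rows 12-15 [a,b,c=011]: 1111  = hex F
  rows 16-19 [a,b,c=100]: 0000  = hex 0
  rows 20-23 [a,b,c=101]: 0000  = hex 0
  rows 24-27 [a,b,c=110]: 0000  = hex 0
  rows 28-31 [a,b,c=111]: 0000  = hex 0
Output column (row 0 .. row 31) = 11111111111111110000000000000000
Output column grouped in 4s = 1111 1111 1111 1111 0000 0000 0000 0000 = 0xFFFF0000
Convert to decimal digit by digit (value = value*16 + digit):
  F -> 15
  15*16 + 15 (F) = 255
  255*16 + 15 (F) = 4095
  4095*16 + 15 (F) = 65535
  65535*16 + 0 = 1048560
  1048560*16 + 0 = 16776960
  16776960*16 + 0 = 268431360
  268431360*16 + 0 = 4294901760
Decimal = 4294901760

4294901760


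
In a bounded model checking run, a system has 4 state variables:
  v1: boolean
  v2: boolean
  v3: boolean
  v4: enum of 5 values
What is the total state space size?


State space = product of domain sizes of all variables.
Domain sizes:
  v1 (boolean): 2
  v2 (boolean): 2
  v3 (boolean): 2
  v4 (enum of 5 values): 5
Product = 2 * 2 * 2 * 5 = 40

40


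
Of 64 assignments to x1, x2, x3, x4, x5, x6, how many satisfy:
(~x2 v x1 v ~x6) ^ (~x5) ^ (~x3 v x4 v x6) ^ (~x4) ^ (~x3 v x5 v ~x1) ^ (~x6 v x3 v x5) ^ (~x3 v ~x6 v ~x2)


CNF with 7 clauses over 6 vars (64 assignments).
An assignment satisfies CNF iff every clause has >=1 true literal.
Check each row (bits = x1,x2,x3,x4,x5,x6; clause T/F shown):
  row 0 [000000]: clauses=TTTTTTT -> 1
  row 1 [000001]: clauses=TTTTTFT -> 0
  row 2 [000010]: clauses=TFTTTTT -> 0
  row 3 [000011]: clauses=TFTTTTT -> 0
  row 4 [000100]: clauses=TTTFTTT -> 0
  (every remaining row is evaluated the same way; all 64 results are listed next)
Full result column, 8 rows per line (x1,x2,x3 fixed per line; x4,x5,x6 runs 000..111 left to right):
  rows 0-7 [x1,x2,x3=000]: 10000000  (ones: 1)
  rows 8-15 [x1,x2,x3=001]: 01000000  (ones: 1)
  rows 16-23 [x1,x2,x3=010]: 10000000  (ones: 1)
  rows 24-31 [x1,x2,x3=011]: 00000000  (ones: 0)
  rows 32-39 [x1,x2,x3=100]: 10000000  (ones: 1)
  rows 40-47 [x1,x2,x3=101]: 00000000  (ones: 0)
  rows 48-55 [x1,x2,x3=110]: 10000000  (ones: 1)
  rows 56-63 [x1,x2,x3=111]: 00000000  (ones: 0)
Satisfying assignments = 1+1+1+0+1+0+1+0 = 5

5


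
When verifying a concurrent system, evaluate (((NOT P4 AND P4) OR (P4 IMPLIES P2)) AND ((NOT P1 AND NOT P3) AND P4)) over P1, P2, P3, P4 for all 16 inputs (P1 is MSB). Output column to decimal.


Formula: (((NOT P4 AND P4) OR (P4 IMPLIES P2)) AND ((NOT P1 AND NOT P3) AND P4)) over P1, P2, P3, P4 (16 rows)
Evaluate each row (bits = P1,P2,P3,P4, MSB first):
  row 0 [0000]: (((NOT 0 AND 0) OR (0 IMPLIES 0)) AND ((NOT 0 AND NOT 0) AND 0)) -> 0
  row 1 [0001]: (((NOT 1 AND 1) OR (1 IMPLIES 0)) AND ((NOT 0 AND NOT 0) AND 1)) -> 0
  row 2 [0010]: (((NOT 0 AND 0) OR (0 IMPLIES 0)) AND ((NOT 0 AND NOT 1) AND 0)) -> 0
  row 3 [0011]: (((NOT 1 AND 1) OR (1 IMPLIES 0)) AND ((NOT 0 AND NOT 1) AND 1)) -> 0
  row 4 [0100]: (((NOT 0 AND 0) OR (0 IMPLIES 1)) AND ((NOT 0 AND NOT 0) AND 0)) -> 0
  row 5 [0101]: (((NOT 1 AND 1) OR (1 IMPLIES 1)) AND ((NOT 0 AND NOT 0) AND 1)) -> 1
  row 6 [0110]: (((NOT 0 AND 0) OR (0 IMPLIES 1)) AND ((NOT 0 AND NOT 1) AND 0)) -> 0
  row 7 [0111]: (((NOT 1 AND 1) OR (1 IMPLIES 1)) AND ((NOT 0 AND NOT 1) AND 1)) -> 0
  row 8 [1000]: (((NOT 0 AND 0) OR (0 IMPLIES 0)) AND ((NOT 1 AND NOT 0) AND 0)) -> 0
  row 9 [1001]: (((NOT 1 AND 1) OR (1 IMPLIES 0)) AND ((NOT 1 AND NOT 0) AND 1)) -> 0
  row 10 [1010]: (((NOT 0 AND 0) OR (0 IMPLIES 0)) AND ((NOT 1 AND NOT 1) AND 0)) -> 0
  row 11 [1011]: (((NOT 1 AND 1) OR (1 IMPLIES 0)) AND ((NOT 1 AND NOT 1) AND 1)) -> 0
  row 12 [1100]: (((NOT 0 AND 0) OR (0 IMPLIES 1)) AND ((NOT 1 AND NOT 0) AND 0)) -> 0
  row 13 [1101]: (((NOT 1 AND 1) OR (1 IMPLIES 1)) AND ((NOT 1 AND NOT 0) AND 1)) -> 0
  row 14 [1110]: (((NOT 0 AND 0) OR (0 IMPLIES 1)) AND ((NOT 1 AND NOT 1) AND 0)) -> 0
  row 15 [1111]: (((NOT 1 AND 1) OR (1 IMPLIES 1)) AND ((NOT 1 AND NOT 1) AND 1)) -> 0
Full result column, 4 rows per line (P1,P2 fixed per line; P3,P4 runs 00..11 left to right):
  rows 0-3 [P1,P2=00]: 0000  = hex 0
  rows 4-7 [P1,P2=01]: 0100  = hex 4
  rows 8-11 [P1,P2=10]: 0000  = hex 0
  rows 12-15 [P1,P2=11]: 0000  = hex 0
Output column (row 0 .. row 15) = 0000010000000000
Output column grouped in 4s = 0000 0100 0000 0000 = 0x0400
Convert to decimal digit by digit (value = value*16 + digit):
  0 -> 0
  0*16 + 4 = 4
  4*16 + 0 = 64
  64*16 + 0 = 1024
Decimal = 1024

1024


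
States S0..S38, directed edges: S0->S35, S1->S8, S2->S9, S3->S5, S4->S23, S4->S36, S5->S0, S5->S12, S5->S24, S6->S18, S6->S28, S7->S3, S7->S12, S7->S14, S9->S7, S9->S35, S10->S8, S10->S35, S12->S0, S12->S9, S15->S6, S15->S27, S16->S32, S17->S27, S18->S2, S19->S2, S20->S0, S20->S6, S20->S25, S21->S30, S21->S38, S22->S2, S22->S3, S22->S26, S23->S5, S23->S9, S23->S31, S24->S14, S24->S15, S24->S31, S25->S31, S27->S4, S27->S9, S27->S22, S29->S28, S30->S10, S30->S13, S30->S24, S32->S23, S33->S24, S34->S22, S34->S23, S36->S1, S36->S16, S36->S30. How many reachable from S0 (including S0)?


BFS from S0:
  layer 0: {S0}
  layer 1: {S35}
Reachable set: {S0, S35}
Count = 2

2


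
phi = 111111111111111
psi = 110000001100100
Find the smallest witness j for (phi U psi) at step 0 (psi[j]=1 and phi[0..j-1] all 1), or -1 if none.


(phi U psi) at 0: need smallest j with psi[j]=1 and phi[i]=1 for all i in [0,j).
Scan from step 0:
  step 0: psi=1 and phi held for [0,0) -> witness found
Witness step = 0

0


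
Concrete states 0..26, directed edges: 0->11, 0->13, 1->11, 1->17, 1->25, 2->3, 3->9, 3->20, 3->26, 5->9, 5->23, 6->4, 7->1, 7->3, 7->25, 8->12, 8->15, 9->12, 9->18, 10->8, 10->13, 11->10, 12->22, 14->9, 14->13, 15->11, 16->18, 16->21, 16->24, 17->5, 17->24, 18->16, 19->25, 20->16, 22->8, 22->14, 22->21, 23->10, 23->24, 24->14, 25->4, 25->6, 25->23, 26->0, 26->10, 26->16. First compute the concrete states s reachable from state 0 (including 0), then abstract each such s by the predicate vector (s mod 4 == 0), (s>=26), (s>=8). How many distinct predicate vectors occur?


BFS from 0:
Concrete reachable: {0, 8, 9, 10, 11, 12, 13, 14, 15, 16, 18, 21, 22, 24}
Abstract via predicates (s mod 4 == 0), (s>=26), (s>=8):
  (0,0,1) <- {9, 10, 11, 13, 14, 15, 18, 21, 22}
  (1,0,0) <- {0}
  (1,0,1) <- {8, 12, 16, 24}
Distinct abstract states = 3

3


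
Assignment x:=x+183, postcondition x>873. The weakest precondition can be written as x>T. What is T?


Formula: wp(x:=E, P) = P[E/x] (substitute E for x in postcondition)
Step 1: Postcondition: x>873
Step 2: Substitute x+183 for x: x+183>873
Step 3: Solve for x: x > 873-183 = 690

690


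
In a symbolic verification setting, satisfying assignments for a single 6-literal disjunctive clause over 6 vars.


Step 1: Total=2^6=64
Step 2: Unsat when all 6 false: 2^0=1
Step 3: Sat=64-1=63

63


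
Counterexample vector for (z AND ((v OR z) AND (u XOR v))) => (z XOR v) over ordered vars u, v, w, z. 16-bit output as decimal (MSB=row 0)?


F1 = (z AND ((v OR z) AND (u XOR v)))
F2 = (z XOR v)
Counterexample to F1=>F2 is where F1=1 and F2=0.
Evaluate each row (bits = u,v,w,z, MSB first):
  row 0 [0000]: F1=0 F2=0 -> F1&~F2 -> 0
  row 1 [0001]: F1=0 F2=1 -> F1&~F2 -> 0
  row 2 [0010]: F1=0 F2=0 -> F1&~F2 -> 0
  row 3 [0011]: F1=0 F2=1 -> F1&~F2 -> 0
  row 4 [0100]: F1=0 F2=1 -> F1&~F2 -> 0
  row 5 [0101]: F1=1 F2=0 -> F1&~F2 -> 1
  row 6 [0110]: F1=0 F2=1 -> F1&~F2 -> 0
  row 7 [0111]: F1=1 F2=0 -> F1&~F2 -> 1
  row 8 [1000]: F1=0 F2=0 -> F1&~F2 -> 0
  row 9 [1001]: F1=1 F2=1 -> F1&~F2 -> 0
  row 10 [1010]: F1=0 F2=0 -> F1&~F2 -> 0
  row 11 [1011]: F1=1 F2=1 -> F1&~F2 -> 0
  row 12 [1100]: F1=0 F2=1 -> F1&~F2 -> 0
  row 13 [1101]: F1=0 F2=0 -> F1&~F2 -> 0
  row 14 [1110]: F1=0 F2=1 -> F1&~F2 -> 0
  row 15 [1111]: F1=0 F2=0 -> F1&~F2 -> 0
Full result column, 4 rows per line (u,v fixed per line; w,z runs 00..11 left to right):
  rows 0-3 [u,v=00]: 0000  = hex 0
  rows 4-7 [u,v=01]: 0101  = hex 5
  rows 8-11 [u,v=10]: 0000  = hex 0
  rows 12-15 [u,v=11]: 0000  = hex 0
Counterexample vector (row 0 .. row 15) = 0000010100000000
Output column grouped in 4s = 0000 0101 0000 0000 = 0x0500
Convert to decimal digit by digit (value = value*16 + digit):
  0 -> 0
  0*16 + 5 = 5
  5*16 + 0 = 80
  80*16 + 0 = 1280
Decimal = 1280

1280


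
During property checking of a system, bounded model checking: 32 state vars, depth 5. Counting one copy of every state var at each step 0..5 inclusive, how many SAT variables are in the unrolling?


BMC unrolls to depth k, creating one copy of each state var for steps 0..k.
Step count = 5 + 1 = 6 (steps 0 through 5)
Vars per step = 32
Total = 32 * 6 = 192

192


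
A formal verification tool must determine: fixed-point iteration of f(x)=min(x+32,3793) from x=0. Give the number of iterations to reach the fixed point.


Step 1: x=0, cap=3793, increment=32
Step 2: x grows by 32 each step until capped at 3793; fixed point is x=3793
Step 3: iterations = ceil(3793/32) = 119

119


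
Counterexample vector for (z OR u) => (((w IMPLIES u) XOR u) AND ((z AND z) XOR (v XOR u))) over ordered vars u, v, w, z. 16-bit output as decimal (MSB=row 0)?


F1 = (z OR u)
F2 = (((w IMPLIES u) XOR u) AND ((z AND z) XOR (v XOR u)))
Counterexample to F1=>F2 is where F1=1 and F2=0.
Evaluate each row (bits = u,v,w,z, MSB first):
  row 0 [0000]: F1=0 F2=0 -> F1&~F2 -> 0
  row 1 [0001]: F1=1 F2=1 -> F1&~F2 -> 0
  row 2 [0010]: F1=0 F2=0 -> F1&~F2 -> 0
  row 3 [0011]: F1=1 F2=0 -> F1&~F2 -> 1
  row 4 [0100]: F1=0 F2=1 -> F1&~F2 -> 0
  row 5 [0101]: F1=1 F2=0 -> F1&~F2 -> 1
  row 6 [0110]: F1=0 F2=0 -> F1&~F2 -> 0
  row 7 [0111]: F1=1 F2=0 -> F1&~F2 -> 1
  row 8 [1000]: F1=1 F2=0 -> F1&~F2 -> 1
  row 9 [1001]: F1=1 F2=0 -> F1&~F2 -> 1
  row 10 [1010]: F1=1 F2=0 -> F1&~F2 -> 1
  row 11 [1011]: F1=1 F2=0 -> F1&~F2 -> 1
  row 12 [1100]: F1=1 F2=0 -> F1&~F2 -> 1
  row 13 [1101]: F1=1 F2=0 -> F1&~F2 -> 1
  row 14 [1110]: F1=1 F2=0 -> F1&~F2 -> 1
  row 15 [1111]: F1=1 F2=0 -> F1&~F2 -> 1
Full result column, 4 rows per line (u,v fixed per line; w,z runs 00..11 left to right):
  rows 0-3 [u,v=00]: 0001  = hex 1
  rows 4-7 [u,v=01]: 0101  = hex 5
  rows 8-11 [u,v=10]: 1111  = hex F
  rows 12-15 [u,v=11]: 1111  = hex F
Counterexample vector (row 0 .. row 15) = 0001010111111111
Output column grouped in 4s = 0001 0101 1111 1111 = 0x15FF
Convert to decimal digit by digit (value = value*16 + digit):
  1 -> 1
  1*16 + 5 = 21
  21*16 + 15 (F) = 351
  351*16 + 15 (F) = 5631
Decimal = 5631

5631


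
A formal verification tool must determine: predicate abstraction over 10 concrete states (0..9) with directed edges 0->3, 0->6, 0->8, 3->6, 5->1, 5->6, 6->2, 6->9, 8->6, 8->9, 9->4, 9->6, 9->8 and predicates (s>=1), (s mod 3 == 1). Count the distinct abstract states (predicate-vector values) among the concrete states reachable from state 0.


BFS from 0:
Concrete reachable: {0, 2, 3, 4, 6, 8, 9}
Abstract via predicates (s>=1), (s mod 3 == 1):
  (0,0) <- {0}
  (1,0) <- {2, 3, 6, 8, 9}
  (1,1) <- {4}
Distinct abstract states = 3

3


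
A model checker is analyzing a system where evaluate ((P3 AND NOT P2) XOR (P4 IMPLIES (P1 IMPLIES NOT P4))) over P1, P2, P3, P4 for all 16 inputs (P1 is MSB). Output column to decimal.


Formula: ((P3 AND NOT P2) XOR (P4 IMPLIES (P1 IMPLIES NOT P4))) over P1, P2, P3, P4 (16 rows)
Evaluate each row (bits = P1,P2,P3,P4, MSB first):
  row 0 [0000]: ((0 AND NOT 0) XOR (0 IMPLIES (0 IMPLIES NOT 0))) -> 1
  row 1 [0001]: ((0 AND NOT 0) XOR (1 IMPLIES (0 IMPLIES NOT 1))) -> 1
  row 2 [0010]: ((1 AND NOT 0) XOR (0 IMPLIES (0 IMPLIES NOT 0))) -> 0
  row 3 [0011]: ((1 AND NOT 0) XOR (1 IMPLIES (0 IMPLIES NOT 1))) -> 0
  row 4 [0100]: ((0 AND NOT 1) XOR (0 IMPLIES (0 IMPLIES NOT 0))) -> 1
  row 5 [0101]: ((0 AND NOT 1) XOR (1 IMPLIES (0 IMPLIES NOT 1))) -> 1
  row 6 [0110]: ((1 AND NOT 1) XOR (0 IMPLIES (0 IMPLIES NOT 0))) -> 1
  row 7 [0111]: ((1 AND NOT 1) XOR (1 IMPLIES (0 IMPLIES NOT 1))) -> 1
  row 8 [1000]: ((0 AND NOT 0) XOR (0 IMPLIES (1 IMPLIES NOT 0))) -> 1
  row 9 [1001]: ((0 AND NOT 0) XOR (1 IMPLIES (1 IMPLIES NOT 1))) -> 0
  row 10 [1010]: ((1 AND NOT 0) XOR (0 IMPLIES (1 IMPLIES NOT 0))) -> 0
  row 11 [1011]: ((1 AND NOT 0) XOR (1 IMPLIES (1 IMPLIES NOT 1))) -> 1
  row 12 [1100]: ((0 AND NOT 1) XOR (0 IMPLIES (1 IMPLIES NOT 0))) -> 1
  row 13 [1101]: ((0 AND NOT 1) XOR (1 IMPLIES (1 IMPLIES NOT 1))) -> 0
  row 14 [1110]: ((1 AND NOT 1) XOR (0 IMPLIES (1 IMPLIES NOT 0))) -> 1
  row 15 [1111]: ((1 AND NOT 1) XOR (1 IMPLIES (1 IMPLIES NOT 1))) -> 0
Full result column, 4 rows per line (P1,P2 fixed per line; P3,P4 runs 00..11 left to right):
  rows 0-3 [P1,P2=00]: 1100  = hex C
  rows 4-7 [P1,P2=01]: 1111  = hex F
  rows 8-11 [P1,P2=10]: 1001  = hex 9
  rows 12-15 [P1,P2=11]: 1010  = hex A
Output column (row 0 .. row 15) = 1100111110011010
Output column grouped in 4s = 1100 1111 1001 1010 = 0xCF9A
Convert to decimal digit by digit (value = value*16 + digit):
  C -> 12
  12*16 + 15 (F) = 207
  207*16 + 9 = 3321
  3321*16 + 10 (A) = 53146
Decimal = 53146

53146


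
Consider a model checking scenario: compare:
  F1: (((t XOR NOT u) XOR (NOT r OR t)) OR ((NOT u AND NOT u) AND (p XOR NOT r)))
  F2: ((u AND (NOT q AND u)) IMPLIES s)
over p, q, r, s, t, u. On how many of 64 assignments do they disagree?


F1 = (((t XOR NOT u) XOR (NOT r OR t)) OR ((NOT u AND NOT u) AND (p XOR NOT r)))
F2 = ((u AND (NOT q AND u)) IMPLIES s)
Evaluate both on each of 64 rows (bits = p,q,r,s,t,u):
  row 0 [000000]: F1=1 F2=1 -> 0
  row 1 [000001]: F1=1 F2=0 (differ) -> 1
  row 2 [000010]: F1=1 F2=1 -> 0
  row 3 [000011]: F1=0 F2=0 -> 0
  row 4 [000100]: F1=1 F2=1 -> 0
  (every remaining row is evaluated the same way; all 64 results are listed next)
Full result column, 8 rows per line (p,q,r fixed per line; s,t,u runs 000..111 left to right):
  rows 0-7 [p,q,r=000]: 01000001  (ones: 2)
  rows 8-15 [p,q,r=001]: 00000101  (ones: 2)
  rows 16-23 [p,q,r=010]: 00010001  (ones: 2)
  rows 24-31 [p,q,r=011]: 01010101  (ones: 4)
  rows 32-39 [p,q,r=100]: 11001001  (ones: 4)
  rows 40-47 [p,q,r=101]: 00000101  (ones: 2)
  rows 48-55 [p,q,r=110]: 10011001  (ones: 4)
  rows 56-63 [p,q,r=111]: 01010101  (ones: 4)
Disagreements = 2+2+2+4+4+2+4+4 = 24

24


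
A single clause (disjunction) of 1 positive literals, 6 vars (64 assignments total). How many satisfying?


Step 1: Total=2^6=64
Step 2: Unsat when all 1 false: 2^5=32
Step 3: Sat=64-32=32

32


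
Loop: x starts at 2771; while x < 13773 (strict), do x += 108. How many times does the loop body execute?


Step 1: x goes from 2771 toward 13773 by 108; the body runs while x<13773, so iterations = ceil((bound-start)/step)
Step 2: Distance=11002
Step 3: ceil(11002/108)=102

102


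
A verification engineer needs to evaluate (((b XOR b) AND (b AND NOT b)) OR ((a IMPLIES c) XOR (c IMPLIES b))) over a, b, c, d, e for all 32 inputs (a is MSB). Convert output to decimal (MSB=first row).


Formula: (((b XOR b) AND (b AND NOT b)) OR ((a IMPLIES c) XOR (c IMPLIES b))) over a, b, c, d, e (32 rows)
Evaluate each row (bits = a,b,c,d,e, MSB first):
  row 0 [00000]: (((0 XOR 0) AND (0 AND NOT 0)) OR ((0 IMPLIES 0) XOR (0 IMPLIES 0))) -> 0
  row 1 [00001]: (((0 XOR 0) AND (0 AND NOT 0)) OR ((0 IMPLIES 0) XOR (0 IMPLIES 0))) -> 0
  row 2 [00010]: (((0 XOR 0) AND (0 AND NOT 0)) OR ((0 IMPLIES 0) XOR (0 IMPLIES 0))) -> 0
  row 3 [00011]: (((0 XOR 0) AND (0 AND NOT 0)) OR ((0 IMPLIES 0) XOR (0 IMPLIES 0))) -> 0
  row 4 [00100]: (((0 XOR 0) AND (0 AND NOT 0)) OR ((0 IMPLIES 1) XOR (1 IMPLIES 0))) -> 1
  row 5 [00101]: (((0 XOR 0) AND (0 AND NOT 0)) OR ((0 IMPLIES 1) XOR (1 IMPLIES 0))) -> 1
  row 6 [00110]: (((0 XOR 0) AND (0 AND NOT 0)) OR ((0 IMPLIES 1) XOR (1 IMPLIES 0))) -> 1
  row 7 [00111]: (((0 XOR 0) AND (0 AND NOT 0)) OR ((0 IMPLIES 1) XOR (1 IMPLIES 0))) -> 1
  row 8 [01000]: (((1 XOR 1) AND (1 AND NOT 1)) OR ((0 IMPLIES 0) XOR (0 IMPLIES 1))) -> 0
  row 9 [01001]: (((1 XOR 1) AND (1 AND NOT 1)) OR ((0 IMPLIES 0) XOR (0 IMPLIES 1))) -> 0
  row 10 [01010]: (((1 XOR 1) AND (1 AND NOT 1)) OR ((0 IMPLIES 0) XOR (0 IMPLIES 1))) -> 0
  row 11 [01011]: (((1 XOR 1) AND (1 AND NOT 1)) OR ((0 IMPLIES 0) XOR (0 IMPLIES 1))) -> 0
  row 12 [01100]: (((1 XOR 1) AND (1 AND NOT 1)) OR ((0 IMPLIES 1) XOR (1 IMPLIES 1))) -> 0
  row 13 [01101]: (((1 XOR 1) AND (1 AND NOT 1)) OR ((0 IMPLIES 1) XOR (1 IMPLIES 1))) -> 0
  row 14 [01110]: (((1 XOR 1) AND (1 AND NOT 1)) OR ((0 IMPLIES 1) XOR (1 IMPLIES 1))) -> 0
  row 15 [01111]: (((1 XOR 1) AND (1 AND NOT 1)) OR ((0 IMPLIES 1) XOR (1 IMPLIES 1))) -> 0
  row 16 [10000]: (((0 XOR 0) AND (0 AND NOT 0)) OR ((1 IMPLIES 0) XOR (0 IMPLIES 0))) -> 1
  row 17 [10001]: (((0 XOR 0) AND (0 AND NOT 0)) OR ((1 IMPLIES 0) XOR (0 IMPLIES 0))) -> 1
  row 18 [10010]: (((0 XOR 0) AND (0 AND NOT 0)) OR ((1 IMPLIES 0) XOR (0 IMPLIES 0))) -> 1
  row 19 [10011]: (((0 XOR 0) AND (0 AND NOT 0)) OR ((1 IMPLIES 0) XOR (0 IMPLIES 0))) -> 1
  row 20 [10100]: (((0 XOR 0) AND (0 AND NOT 0)) OR ((1 IMPLIES 1) XOR (1 IMPLIES 0))) -> 1
  row 21 [10101]: (((0 XOR 0) AND (0 AND NOT 0)) OR ((1 IMPLIES 1) XOR (1 IMPLIES 0))) -> 1
  row 22 [10110]: (((0 XOR 0) AND (0 AND NOT 0)) OR ((1 IMPLIES 1) XOR (1 IMPLIES 0))) -> 1
  row 23 [10111]: (((0 XOR 0) AND (0 AND NOT 0)) OR ((1 IMPLIES 1) XOR (1 IMPLIES 0))) -> 1
  row 24 [11000]: (((1 XOR 1) AND (1 AND NOT 1)) OR ((1 IMPLIES 0) XOR (0 IMPLIES 1))) -> 1
  row 25 [11001]: (((1 XOR 1) AND (1 AND NOT 1)) OR ((1 IMPLIES 0) XOR (0 IMPLIES 1))) -> 1
  row 26 [11010]: (((1 XOR 1) AND (1 AND NOT 1)) OR ((1 IMPLIES 0) XOR (0 IMPLIES 1))) -> 1
  row 27 [11011]: (((1 XOR 1) AND (1 AND NOT 1)) OR ((1 IMPLIES 0) XOR (0 IMPLIES 1))) -> 1
  row 28 [11100]: (((1 XOR 1) AND (1 AND NOT 1)) OR ((1 IMPLIES 1) XOR (1 IMPLIES 1))) -> 0
  row 29 [11101]: (((1 XOR 1) AND (1 AND NOT 1)) OR ((1 IMPLIES 1) XOR (1 IMPLIES 1))) -> 0
  row 30 [11110]: (((1 XOR 1) AND (1 AND NOT 1)) OR ((1 IMPLIES 1) XOR (1 IMPLIES 1))) -> 0
  row 31 [11111]: (((1 XOR 1) AND (1 AND NOT 1)) OR ((1 IMPLIES 1) XOR (1 IMPLIES 1))) -> 0
Full result column, 4 rows per line (a,b,c fixed per line; d,e runs 00..11 left to right):
  rows 0-3 [a,b,c=000]: 0000  = hex 0
  rows 4-7 [a,b,c=001]: 1111  = hex F
  rows 8-11 [a,b,c=010]: 0000  = hex 0
  rows 12-15 [a,b,c=011]: 0000  = hex 0
  rows 16-19 [a,b,c=100]: 1111  = hex F
  rows 20-23 [a,b,c=101]: 1111  = hex F
  rows 24-27 [a,b,c=110]: 1111  = hex F
  rows 28-31 [a,b,c=111]: 0000  = hex 0
Output column (row 0 .. row 31) = 00001111000000001111111111110000
Output column grouped in 4s = 0000 1111 0000 0000 1111 1111 1111 0000 = 0x0F00FFF0
Convert to decimal digit by digit (value = value*16 + digit):
  0 -> 0
  0*16 + 15 (F) = 15
  15*16 + 0 = 240
  240*16 + 0 = 3840
  3840*16 + 15 (F) = 61455
  61455*16 + 15 (F) = 983295
  983295*16 + 15 (F) = 15732735
  15732735*16 + 0 = 251723760
Decimal = 251723760

251723760


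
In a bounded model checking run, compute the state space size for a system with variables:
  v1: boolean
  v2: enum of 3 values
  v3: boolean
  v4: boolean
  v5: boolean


State space = product of domain sizes of all variables.
Domain sizes:
  v1 (boolean): 2
  v2 (enum of 3 values): 3
  v3 (boolean): 2
  v4 (boolean): 2
  v5 (boolean): 2
Product = 2 * 3 * 2 * 2 * 2 = 48

48


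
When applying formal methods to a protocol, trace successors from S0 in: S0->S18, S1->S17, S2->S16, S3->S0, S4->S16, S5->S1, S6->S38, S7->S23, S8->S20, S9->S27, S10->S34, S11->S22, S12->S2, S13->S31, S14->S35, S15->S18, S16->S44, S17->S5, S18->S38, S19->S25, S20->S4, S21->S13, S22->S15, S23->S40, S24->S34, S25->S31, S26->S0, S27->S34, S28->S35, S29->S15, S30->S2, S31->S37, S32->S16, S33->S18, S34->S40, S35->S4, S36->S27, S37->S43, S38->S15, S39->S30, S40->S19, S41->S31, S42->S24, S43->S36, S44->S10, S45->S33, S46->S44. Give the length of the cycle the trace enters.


Trace from S0 until a state repeats:
  S0 -> S18 -> S38 -> S15 -> S18
S18 first seen at step 1, revisited at step 4.
Cycle length = 4 - 1 = 3

3


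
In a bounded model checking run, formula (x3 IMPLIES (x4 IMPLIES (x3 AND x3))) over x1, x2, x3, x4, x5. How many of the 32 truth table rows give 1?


Formula: (x3 IMPLIES (x4 IMPLIES (x3 AND x3))) over 5 vars (32 rows)
Evaluate each row (x1, x2, x3, x4, x5 as bits, MSB first):
  row 0 [00000]: (0 IMPLIES (0 IMPLIES (0 AND 0))) -> 1
  row 1 [00001]: (0 IMPLIES (0 IMPLIES (0 AND 0))) -> 1
  row 2 [00010]: (0 IMPLIES (1 IMPLIES (0 AND 0))) -> 1
  row 3 [00011]: (0 IMPLIES (1 IMPLIES (0 AND 0))) -> 1
  row 4 [00100]: (1 IMPLIES (0 IMPLIES (1 AND 1))) -> 1
  row 5 [00101]: (1 IMPLIES (0 IMPLIES (1 AND 1))) -> 1
  row 6 [00110]: (1 IMPLIES (1 IMPLIES (1 AND 1))) -> 1
  row 7 [00111]: (1 IMPLIES (1 IMPLIES (1 AND 1))) -> 1
  row 8 [01000]: (0 IMPLIES (0 IMPLIES (0 AND 0))) -> 1
  row 9 [01001]: (0 IMPLIES (0 IMPLIES (0 AND 0))) -> 1
  row 10 [01010]: (0 IMPLIES (1 IMPLIES (0 AND 0))) -> 1
  row 11 [01011]: (0 IMPLIES (1 IMPLIES (0 AND 0))) -> 1
  row 12 [01100]: (1 IMPLIES (0 IMPLIES (1 AND 1))) -> 1
  row 13 [01101]: (1 IMPLIES (0 IMPLIES (1 AND 1))) -> 1
  row 14 [01110]: (1 IMPLIES (1 IMPLIES (1 AND 1))) -> 1
  row 15 [01111]: (1 IMPLIES (1 IMPLIES (1 AND 1))) -> 1
  row 16 [10000]: (0 IMPLIES (0 IMPLIES (0 AND 0))) -> 1
  row 17 [10001]: (0 IMPLIES (0 IMPLIES (0 AND 0))) -> 1
  row 18 [10010]: (0 IMPLIES (1 IMPLIES (0 AND 0))) -> 1
  row 19 [10011]: (0 IMPLIES (1 IMPLIES (0 AND 0))) -> 1
  row 20 [10100]: (1 IMPLIES (0 IMPLIES (1 AND 1))) -> 1
  row 21 [10101]: (1 IMPLIES (0 IMPLIES (1 AND 1))) -> 1
  row 22 [10110]: (1 IMPLIES (1 IMPLIES (1 AND 1))) -> 1
  row 23 [10111]: (1 IMPLIES (1 IMPLIES (1 AND 1))) -> 1
  row 24 [11000]: (0 IMPLIES (0 IMPLIES (0 AND 0))) -> 1
  row 25 [11001]: (0 IMPLIES (0 IMPLIES (0 AND 0))) -> 1
  row 26 [11010]: (0 IMPLIES (1 IMPLIES (0 AND 0))) -> 1
  row 27 [11011]: (0 IMPLIES (1 IMPLIES (0 AND 0))) -> 1
  row 28 [11100]: (1 IMPLIES (0 IMPLIES (1 AND 1))) -> 1
  row 29 [11101]: (1 IMPLIES (0 IMPLIES (1 AND 1))) -> 1
  row 30 [11110]: (1 IMPLIES (1 IMPLIES (1 AND 1))) -> 1
  row 31 [11111]: (1 IMPLIES (1 IMPLIES (1 AND 1))) -> 1
Full result column, 8 rows per line (x1,x2 fixed per line; x3,x4,x5 runs 000..111 left to right):
  rows 0-7 [x1,x2=00]: 11111111  (ones: 8)
  rows 8-15 [x1,x2=01]: 11111111  (ones: 8)
  rows 16-23 [x1,x2=10]: 11111111  (ones: 8)
  rows 24-31 [x1,x2=11]: 11111111  (ones: 8)
Count of 1-rows = 8+8+8+8 = 32

32


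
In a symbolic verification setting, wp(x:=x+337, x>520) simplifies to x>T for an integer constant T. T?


Formula: wp(x:=E, P) = P[E/x] (substitute E for x in postcondition)
Step 1: Postcondition: x>520
Step 2: Substitute x+337 for x: x+337>520
Step 3: Solve for x: x > 520-337 = 183

183


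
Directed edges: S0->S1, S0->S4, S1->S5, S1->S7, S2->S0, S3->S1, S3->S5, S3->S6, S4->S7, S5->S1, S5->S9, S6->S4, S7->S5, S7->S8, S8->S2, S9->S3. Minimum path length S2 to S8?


BFS layer-by-layer from S2:
  dist 0: {S2}
  dist 1: {S0}
  dist 2: {S1, S4}
  dist 3: {S5, S7}
  dist 4: {S8, S9}
  -> S8 reached at distance 4
Shortest path length = 4

4


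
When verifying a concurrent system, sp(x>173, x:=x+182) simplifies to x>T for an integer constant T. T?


Formula: sp(P, x:=E) = exists old_x. (x = E[old_x/x]) AND P[old_x/x] (old_x is the value of x before the assignment; eliminate old_x by solving x = E[old_x/x] for old_x)
Step 1: Precondition P: x>173, i.e. old_x > 173
Step 2: Assignment gives x = old_x + 182, so old_x = x - 182
Step 3: Substitute into P: x - 182 > 173
Step 4: Simplify: x > 173+182 = 355

355


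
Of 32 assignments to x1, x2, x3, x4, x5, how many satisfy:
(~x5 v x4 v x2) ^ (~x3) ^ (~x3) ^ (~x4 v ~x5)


CNF with 4 clauses over 5 vars (32 assignments).
An assignment satisfies CNF iff every clause has >=1 true literal.
Check each row (bits = x1,x2,x3,x4,x5; clause T/F shown):
  row 0 [00000]: clauses=TTTT -> 1
  row 1 [00001]: clauses=FTTT -> 0
  row 2 [00010]: clauses=TTTT -> 1
  row 3 [00011]: clauses=TTTF -> 0
  row 4 [00100]: clauses=TFFT -> 0
  row 5 [00101]: clauses=FFFT -> 0
  row 6 [00110]: clauses=TFFT -> 0
  row 7 [00111]: clauses=TFFF -> 0
  row 8 [01000]: clauses=TTTT -> 1
  row 9 [01001]: clauses=TTTT -> 1
  row 10 [01010]: clauses=TTTT -> 1
  row 11 [01011]: clauses=TTTF -> 0
  row 12 [01100]: clauses=TFFT -> 0
  row 13 [01101]: clauses=TFFT -> 0
  row 14 [01110]: clauses=TFFT -> 0
  row 15 [01111]: clauses=TFFF -> 0
  row 16 [10000]: clauses=TTTT -> 1
  row 17 [10001]: clauses=FTTT -> 0
  row 18 [10010]: clauses=TTTT -> 1
  row 19 [10011]: clauses=TTTF -> 0
  row 20 [10100]: clauses=TFFT -> 0
  row 21 [10101]: clauses=FFFT -> 0
  row 22 [10110]: clauses=TFFT -> 0
  row 23 [10111]: clauses=TFFF -> 0
  row 24 [11000]: clauses=TTTT -> 1
  row 25 [11001]: clauses=TTTT -> 1
  row 26 [11010]: clauses=TTTT -> 1
  row 27 [11011]: clauses=TTTF -> 0
  row 28 [11100]: clauses=TFFT -> 0
  row 29 [11101]: clauses=TFFT -> 0
  row 30 [11110]: clauses=TFFT -> 0
  row 31 [11111]: clauses=TFFF -> 0
Full result column, 8 rows per line (x1,x2 fixed per line; x3,x4,x5 runs 000..111 left to right):
  rows 0-7 [x1,x2=00]: 10100000  (ones: 2)
  rows 8-15 [x1,x2=01]: 11100000  (ones: 3)
  rows 16-23 [x1,x2=10]: 10100000  (ones: 2)
  rows 24-31 [x1,x2=11]: 11100000  (ones: 3)
Satisfying assignments = 2+3+2+3 = 10

10


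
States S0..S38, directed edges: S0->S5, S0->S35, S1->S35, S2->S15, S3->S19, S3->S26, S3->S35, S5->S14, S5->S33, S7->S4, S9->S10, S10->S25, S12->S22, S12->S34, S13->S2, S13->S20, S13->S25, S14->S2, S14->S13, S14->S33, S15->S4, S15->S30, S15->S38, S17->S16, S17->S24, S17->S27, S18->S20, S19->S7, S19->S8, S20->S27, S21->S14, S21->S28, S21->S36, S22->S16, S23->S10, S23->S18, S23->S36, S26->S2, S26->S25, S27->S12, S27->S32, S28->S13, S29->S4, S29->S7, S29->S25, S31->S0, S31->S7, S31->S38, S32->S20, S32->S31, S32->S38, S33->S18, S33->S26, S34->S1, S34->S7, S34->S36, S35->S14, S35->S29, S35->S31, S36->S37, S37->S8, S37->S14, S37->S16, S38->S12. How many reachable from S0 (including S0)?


BFS from S0:
  layer 0: {S0}
  layer 1: {S5, S35}
  layer 2: {S14, S29, S31, S33}
  layer 3: {S2, S4, S7, S13, S18, S25, S26, S38}
  layer 4: {S12, S15, S20}
  layer 5: {S22, S27, S30, S34}
  layer 6: {S1, S16, S32, S36}
  layer 7: {S37}
  layer 8: {S8}
Reachable set: {S0, S1, S2, S4, S5, S7, S8, S12, S13, S14, S15, S16, S18, S20, S22, S25, S26, S27, S29, S30, S31, S32, S33, S34, S35, S36, S37, S38}
Count = 28

28


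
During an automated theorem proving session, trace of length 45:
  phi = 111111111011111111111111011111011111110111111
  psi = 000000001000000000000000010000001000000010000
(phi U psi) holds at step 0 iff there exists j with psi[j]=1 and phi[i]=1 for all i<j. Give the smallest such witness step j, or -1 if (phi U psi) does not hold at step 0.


(phi U psi) at 0: need smallest j with psi[j]=1 and phi[i]=1 for all i in [0,j).
Scan from step 0:
  step 0: phi=1, psi=0 -> continue
  step 1: phi=1, psi=0 -> continue
  step 2: phi=1, psi=0 -> continue
  step 3: phi=1, psi=0 -> continue
  step 8: psi=1 and phi held for [0,8) -> witness found
Witness step = 8

8
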